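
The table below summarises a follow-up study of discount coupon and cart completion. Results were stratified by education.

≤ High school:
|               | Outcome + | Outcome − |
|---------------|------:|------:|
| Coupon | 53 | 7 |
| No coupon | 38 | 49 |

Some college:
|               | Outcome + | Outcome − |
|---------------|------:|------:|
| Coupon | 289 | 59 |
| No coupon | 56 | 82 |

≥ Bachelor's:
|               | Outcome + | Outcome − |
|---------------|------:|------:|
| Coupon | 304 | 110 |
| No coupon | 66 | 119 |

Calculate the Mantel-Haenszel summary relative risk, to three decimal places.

RR_MH = Σ(aᵢ·n₀ᵢ/nᵢ) / Σ(cᵢ·n₁ᵢ/nᵢ), with n₁ᵢ = aᵢ+bᵢ (exposed), n₀ᵢ = cᵢ+dᵢ (unexposed), nᵢ = n₁ᵢ+n₀ᵢ.
Stratum 1 (≤ High school): n₁ = 60, n₀ = 87, n = 147; a·n₀/n = 53·87/147 = 31.3673; c·n₁/n = 38·60/147 = 15.5102
Stratum 2 (Some college): n₁ = 348, n₀ = 138, n = 486; a·n₀/n = 289·138/486 = 82.0617; c·n₁/n = 56·348/486 = 40.0988
Stratum 3 (≥ Bachelor's): n₁ = 414, n₀ = 185, n = 599; a·n₀/n = 304·185/599 = 93.8898; c·n₁/n = 66·414/599 = 45.6160
RR_MH = (31.3673 + 82.0617 + 93.8898) / (15.5102 + 40.0988 + 45.6160) = 207.3189 / 101.2250 = 2.04810

2.048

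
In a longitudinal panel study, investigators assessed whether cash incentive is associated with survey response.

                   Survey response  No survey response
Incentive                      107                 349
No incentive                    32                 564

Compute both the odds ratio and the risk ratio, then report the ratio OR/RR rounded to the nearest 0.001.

1.236

Cells: a = 107, b = 349, c = 32, d = 564.
OR = (107·564)/(349·32) = 60348/11168 = 5.40365
Risk in exposed = 107/456 = 0.23465; risk in unexposed = 32/596 = 0.05369; RR = 4.37034
OR/RR = 5.40365 / 4.37034 = 1.23644
The outcome is not rare, so the OR lies further from 1 than the RR.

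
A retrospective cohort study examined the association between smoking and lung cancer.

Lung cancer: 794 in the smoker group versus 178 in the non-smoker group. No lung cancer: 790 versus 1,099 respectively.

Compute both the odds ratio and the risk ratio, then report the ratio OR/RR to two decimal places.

From the description: a = 794, b = 790, c = 178, d = 1099.
OR = (794·1099)/(790·178) = 872606/140620 = 6.20542
Risk in exposed = 794/1584 = 0.50126; risk in unexposed = 178/1277 = 0.13939; RR = 3.59614
OR/RR = 6.20542 / 3.59614 = 1.72558
The outcome is not rare, so the OR lies further from 1 than the RR.

1.73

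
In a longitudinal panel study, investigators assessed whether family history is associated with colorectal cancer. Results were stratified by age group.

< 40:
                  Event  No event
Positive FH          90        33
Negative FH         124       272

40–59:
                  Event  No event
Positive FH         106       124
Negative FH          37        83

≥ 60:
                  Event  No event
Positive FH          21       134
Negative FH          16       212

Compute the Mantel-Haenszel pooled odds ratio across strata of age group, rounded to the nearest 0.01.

3.16

OR_MH = Σ(aᵢdᵢ/nᵢ) / Σ(bᵢcᵢ/nᵢ), where nᵢ is the stratum total.
Stratum 1 (< 40): n = 519; a·d/n = 90·272/519 = 47.1676; b·c/n = 33·124/519 = 7.8844
Stratum 2 (40–59): n = 350; a·d/n = 106·83/350 = 25.1371; b·c/n = 124·37/350 = 13.1086
Stratum 3 (≥ 60): n = 383; a·d/n = 21·212/383 = 11.6240; b·c/n = 134·16/383 = 5.5979
OR_MH = (47.1676 + 25.1371 + 11.6240) / (7.8844 + 13.1086 + 5.5979) = 83.9288 / 26.5909 = 3.15630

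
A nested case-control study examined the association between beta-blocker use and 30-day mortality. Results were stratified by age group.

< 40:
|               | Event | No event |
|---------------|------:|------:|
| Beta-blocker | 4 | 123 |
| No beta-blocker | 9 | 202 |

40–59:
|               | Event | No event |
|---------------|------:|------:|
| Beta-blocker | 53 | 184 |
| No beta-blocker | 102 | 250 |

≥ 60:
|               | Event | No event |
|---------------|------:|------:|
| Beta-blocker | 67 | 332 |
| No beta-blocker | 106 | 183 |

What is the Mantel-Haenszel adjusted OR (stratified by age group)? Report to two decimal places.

0.49

OR_MH = Σ(aᵢdᵢ/nᵢ) / Σ(bᵢcᵢ/nᵢ), where nᵢ is the stratum total.
Stratum 1 (< 40): n = 338; a·d/n = 4·202/338 = 2.3905; b·c/n = 123·9/338 = 3.2751
Stratum 2 (40–59): n = 589; a·d/n = 53·250/589 = 22.4958; b·c/n = 184·102/589 = 31.8642
Stratum 3 (≥ 60): n = 688; a·d/n = 67·183/688 = 17.8212; b·c/n = 332·106/688 = 51.1512
OR_MH = (2.3905 + 22.4958 + 17.8212) / (3.2751 + 31.8642 + 51.1512) = 42.7075 / 86.2905 = 0.49493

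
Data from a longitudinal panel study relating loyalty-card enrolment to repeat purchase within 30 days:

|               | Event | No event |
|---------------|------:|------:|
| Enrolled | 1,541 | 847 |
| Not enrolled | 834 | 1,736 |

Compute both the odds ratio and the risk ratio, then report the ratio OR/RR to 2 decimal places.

Cells: a = 1541, b = 847, c = 834, d = 1736.
OR = (1541·1736)/(847·834) = 2675176/706398 = 3.78707
Risk in exposed = 1541/2388 = 0.64531; risk in unexposed = 834/2570 = 0.32451; RR = 1.98854
OR/RR = 3.78707 / 1.98854 = 1.90444
The outcome is not rare, so the OR lies further from 1 than the RR.

1.90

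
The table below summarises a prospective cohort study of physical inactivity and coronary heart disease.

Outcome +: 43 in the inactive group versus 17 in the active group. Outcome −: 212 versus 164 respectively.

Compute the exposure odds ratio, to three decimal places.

From the description: a = 43, b = 212, c = 17, d = 164.
OR = (a·d)/(b·c) = (43 × 164) / (212 × 17) = 7052 / 3604 = 1.95671
The odds of coronary heart disease are about 1.96 times as high in the inactive group.

1.957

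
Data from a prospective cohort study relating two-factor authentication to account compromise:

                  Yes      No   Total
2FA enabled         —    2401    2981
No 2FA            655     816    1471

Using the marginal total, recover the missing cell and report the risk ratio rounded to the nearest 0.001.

The missing cell is in the exposed row: 2981 − 2401 = 580.
So a = 580, b = 2401, c = 655, d = 816.
RR = [a/(a+b)] / [c/(c+d)] = (580/2981) / (655/1471) = 0.19457/0.44528 = 0.43696

0.437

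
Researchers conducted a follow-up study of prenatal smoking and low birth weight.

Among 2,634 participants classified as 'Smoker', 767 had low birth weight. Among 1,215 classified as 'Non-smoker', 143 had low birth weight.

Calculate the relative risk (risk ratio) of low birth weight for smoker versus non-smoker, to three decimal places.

From the description: a = 767, b = 1867, c = 143, d = 1072.
Risk in exposed = 767/2634 = 0.29119; risk in unexposed = 143/1215 = 0.11770.
RR = 0.29119 / 0.11770 = 2.47411
The risk among the exposed is 2.47 times that among the unexposed.

2.474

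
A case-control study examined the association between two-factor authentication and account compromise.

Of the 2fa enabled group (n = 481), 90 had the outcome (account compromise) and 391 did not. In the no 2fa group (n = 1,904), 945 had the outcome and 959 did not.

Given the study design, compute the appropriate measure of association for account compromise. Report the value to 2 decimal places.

0.23

From the description: a = 90, b = 391, c = 945, d = 959.
This is a case-control study: participants were sampled on outcome status, so risks in the source population cannot be estimated directly — relative risk is not valid here. The odds ratio is the appropriate measure.
OR = (a·d)/(b·c) = (90 × 959) / (391 × 945) = 86310 / 369495 = 0.23359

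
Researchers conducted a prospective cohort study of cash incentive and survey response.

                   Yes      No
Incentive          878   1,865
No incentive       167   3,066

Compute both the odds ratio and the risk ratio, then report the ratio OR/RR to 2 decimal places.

1.39

Cells: a = 878, b = 1865, c = 167, d = 3066.
OR = (878·3066)/(1865·167) = 2691948/311455 = 8.64314
Risk in exposed = 878/2743 = 0.32009; risk in unexposed = 167/3233 = 0.05165; RR = 6.19666
OR/RR = 8.64314 / 6.19666 = 1.39480
The outcome is not rare, so the OR lies further from 1 than the RR.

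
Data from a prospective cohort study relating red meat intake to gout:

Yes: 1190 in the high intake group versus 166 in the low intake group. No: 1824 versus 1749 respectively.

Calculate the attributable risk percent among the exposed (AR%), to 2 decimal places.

78.04

From the description: a = 1190, b = 1824, c = 166, d = 1749.
Risk in exposed = 1190/3014 = 0.39482; risk in unexposed = 166/1915 = 0.08668.
RR = 0.39482/0.08668 = 4.55475
AR% = (RR − 1)/RR × 100 = (4.55475 − 1)/4.55475 × 100 = 78.0449%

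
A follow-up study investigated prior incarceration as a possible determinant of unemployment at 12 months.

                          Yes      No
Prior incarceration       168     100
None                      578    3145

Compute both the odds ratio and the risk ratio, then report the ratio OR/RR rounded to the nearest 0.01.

2.26

Cells: a = 168, b = 100, c = 578, d = 3145.
OR = (168·3145)/(100·578) = 528360/57800 = 9.14118
Risk in exposed = 168/268 = 0.62687; risk in unexposed = 578/3723 = 0.15525; RR = 4.03775
OR/RR = 9.14118 / 4.03775 = 2.26393
The outcome is not rare, so the OR lies further from 1 than the RR.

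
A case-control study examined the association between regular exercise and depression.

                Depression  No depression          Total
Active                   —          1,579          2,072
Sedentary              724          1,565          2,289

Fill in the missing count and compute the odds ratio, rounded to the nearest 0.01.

0.67

The missing cell is in the exposed row: 2072 − 1579 = 493.
So a = 493, b = 1579, c = 724, d = 1565.
OR = (a·d)/(b·c) = (493 × 1565) / (1579 × 724) = 771545 / 1143196 = 0.67490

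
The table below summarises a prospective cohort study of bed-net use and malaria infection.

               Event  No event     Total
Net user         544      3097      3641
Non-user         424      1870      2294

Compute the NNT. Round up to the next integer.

29

Risk in treated group = 544/3641 = 0.14941; risk in control = 424/2294 = 0.18483.
Absolute risk reduction = 0.18483 − 0.14941 = 0.03542
NNT = 1 / ARR = 1 / 0.03542 = 28.232 → round up → 29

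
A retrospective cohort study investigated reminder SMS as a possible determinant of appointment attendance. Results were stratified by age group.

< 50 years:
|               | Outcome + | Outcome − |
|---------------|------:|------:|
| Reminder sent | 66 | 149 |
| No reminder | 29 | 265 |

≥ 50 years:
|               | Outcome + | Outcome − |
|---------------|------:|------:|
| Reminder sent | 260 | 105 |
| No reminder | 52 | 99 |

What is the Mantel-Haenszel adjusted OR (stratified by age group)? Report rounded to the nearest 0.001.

4.418

OR_MH = Σ(aᵢdᵢ/nᵢ) / Σ(bᵢcᵢ/nᵢ), where nᵢ is the stratum total.
Stratum 1 (< 50 years): n = 509; a·d/n = 66·265/509 = 34.3615; b·c/n = 149·29/509 = 8.4892
Stratum 2 (≥ 50 years): n = 516; a·d/n = 260·99/516 = 49.8837; b·c/n = 105·52/516 = 10.5814
OR_MH = (34.3615 + 49.8837) / (8.4892 + 10.5814) = 84.2452 / 19.0706 = 4.41755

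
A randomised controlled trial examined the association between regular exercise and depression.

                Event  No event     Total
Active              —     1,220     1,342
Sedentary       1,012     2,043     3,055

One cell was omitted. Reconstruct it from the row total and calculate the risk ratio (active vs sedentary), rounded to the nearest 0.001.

The missing cell is in the exposed row: 1342 − 1220 = 122.
So a = 122, b = 1220, c = 1012, d = 2043.
RR = [a/(a+b)] / [c/(c+d)] = (122/1342) / (1012/3055) = 0.09091/0.33126 = 0.27443

0.274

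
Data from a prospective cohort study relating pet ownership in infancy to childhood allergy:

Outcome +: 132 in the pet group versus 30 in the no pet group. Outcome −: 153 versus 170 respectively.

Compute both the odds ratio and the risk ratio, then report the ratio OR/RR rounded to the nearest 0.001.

1.583

From the description: a = 132, b = 153, c = 30, d = 170.
OR = (132·170)/(153·30) = 22440/4590 = 4.88889
Risk in exposed = 132/285 = 0.46316; risk in unexposed = 30/200 = 0.15000; RR = 3.08772
OR/RR = 4.88889 / 3.08772 = 1.58333
The outcome is not rare, so the OR lies further from 1 than the RR.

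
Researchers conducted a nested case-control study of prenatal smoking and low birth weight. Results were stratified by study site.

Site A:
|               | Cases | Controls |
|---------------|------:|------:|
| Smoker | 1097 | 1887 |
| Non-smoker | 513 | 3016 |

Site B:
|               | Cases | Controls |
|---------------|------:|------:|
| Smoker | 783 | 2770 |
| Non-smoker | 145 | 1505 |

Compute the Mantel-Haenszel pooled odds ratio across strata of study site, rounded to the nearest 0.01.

3.25

OR_MH = Σ(aᵢdᵢ/nᵢ) / Σ(bᵢcᵢ/nᵢ), where nᵢ is the stratum total.
Stratum 1 (Site A): n = 6513; a·d/n = 1097·3016/6513 = 507.9920; b·c/n = 1887·513/6513 = 148.6306
Stratum 2 (Site B): n = 5203; a·d/n = 783·1505/5203 = 226.4876; b·c/n = 2770·145/5203 = 77.1958
OR_MH = (507.9920 + 226.4876) / (148.6306 + 77.1958) = 734.4796 / 225.8264 = 3.25241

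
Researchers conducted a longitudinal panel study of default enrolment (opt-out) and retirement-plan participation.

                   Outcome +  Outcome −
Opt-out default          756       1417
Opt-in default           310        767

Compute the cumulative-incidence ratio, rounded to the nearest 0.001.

1.209

Cells: a = 756, b = 1417, c = 310, d = 767.
Risk in exposed = 756/2173 = 0.34791; risk in unexposed = 310/1077 = 0.28784.
RR = 0.34791 / 0.28784 = 1.20869
The risk among the exposed is 1.21 times that among the unexposed.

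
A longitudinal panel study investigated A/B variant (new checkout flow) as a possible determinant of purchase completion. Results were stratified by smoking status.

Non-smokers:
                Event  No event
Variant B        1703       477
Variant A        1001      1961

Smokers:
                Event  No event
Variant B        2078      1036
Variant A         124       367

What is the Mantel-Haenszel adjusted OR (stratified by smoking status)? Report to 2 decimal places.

OR_MH = Σ(aᵢdᵢ/nᵢ) / Σ(bᵢcᵢ/nᵢ), where nᵢ is the stratum total.
Stratum 1 (Non-smokers): n = 5142; a·d/n = 1703·1961/5142 = 649.4716; b·c/n = 477·1001/5142 = 92.8582
Stratum 2 (Smokers): n = 3605; a·d/n = 2078·367/3605 = 211.5467; b·c/n = 1036·124/3605 = 35.6350
OR_MH = (649.4716 + 211.5467) / (92.8582 + 35.6350) = 861.0183 / 128.4932 = 6.70089

6.70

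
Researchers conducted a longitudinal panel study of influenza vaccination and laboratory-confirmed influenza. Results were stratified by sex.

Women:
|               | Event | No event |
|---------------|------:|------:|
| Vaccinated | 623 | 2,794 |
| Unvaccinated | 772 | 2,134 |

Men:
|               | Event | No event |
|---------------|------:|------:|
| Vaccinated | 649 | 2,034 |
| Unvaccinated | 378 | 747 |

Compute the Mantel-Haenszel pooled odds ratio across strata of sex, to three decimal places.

OR_MH = Σ(aᵢdᵢ/nᵢ) / Σ(bᵢcᵢ/nᵢ), where nᵢ is the stratum total.
Stratum 1 (Women): n = 6323; a·d/n = 623·2134/6323 = 210.2613; b·c/n = 2794·772/6323 = 341.1305
Stratum 2 (Men): n = 3808; a·d/n = 649·747/3808 = 127.3117; b·c/n = 2034·378/3808 = 201.9044
OR_MH = (210.2613 + 127.3117) / (341.1305 + 201.9044) = 337.5730 / 543.0349 = 0.62164

0.622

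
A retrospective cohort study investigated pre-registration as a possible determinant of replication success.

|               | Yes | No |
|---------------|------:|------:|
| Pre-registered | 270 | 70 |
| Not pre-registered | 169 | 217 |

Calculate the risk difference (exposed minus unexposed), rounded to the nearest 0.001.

0.356

Cells: a = 270, b = 70, c = 169, d = 217.
Risk in exposed = 270/340 = 0.794118; risk in unexposed = 169/386 = 0.437824.
Risk difference = 0.794118 − 0.437824 = 0.356294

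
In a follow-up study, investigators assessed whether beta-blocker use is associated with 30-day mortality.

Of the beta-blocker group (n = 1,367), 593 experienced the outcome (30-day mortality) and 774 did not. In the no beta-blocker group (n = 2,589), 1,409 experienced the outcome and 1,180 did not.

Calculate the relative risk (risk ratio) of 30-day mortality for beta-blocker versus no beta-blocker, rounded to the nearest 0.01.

0.80

From the description: a = 593, b = 774, c = 1409, d = 1180.
Risk in exposed = 593/1367 = 0.43380; risk in unexposed = 1409/2589 = 0.54423.
RR = 0.43380 / 0.54423 = 0.79709
The risk is 20% lower among the exposed than among the unexposed.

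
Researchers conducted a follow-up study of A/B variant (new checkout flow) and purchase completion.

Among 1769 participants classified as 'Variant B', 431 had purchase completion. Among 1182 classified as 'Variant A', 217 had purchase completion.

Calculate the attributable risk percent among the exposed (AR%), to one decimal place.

24.6

From the description: a = 431, b = 1338, c = 217, d = 965.
Risk in exposed = 431/1769 = 0.24364; risk in unexposed = 217/1182 = 0.18359.
RR = 0.24364/0.18359 = 1.32711
AR% = (RR − 1)/RR × 100 = (1.32711 − 1)/1.32711 × 100 = 24.6483%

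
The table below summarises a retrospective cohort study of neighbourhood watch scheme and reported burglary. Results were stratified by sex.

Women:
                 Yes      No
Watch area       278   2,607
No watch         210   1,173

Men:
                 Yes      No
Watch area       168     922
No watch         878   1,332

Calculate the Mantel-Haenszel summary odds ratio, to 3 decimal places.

OR_MH = Σ(aᵢdᵢ/nᵢ) / Σ(bᵢcᵢ/nᵢ), where nᵢ is the stratum total.
Stratum 1 (Women): n = 4268; a·d/n = 278·1173/4268 = 76.4044; b·c/n = 2607·210/4268 = 128.2732
Stratum 2 (Men): n = 3300; a·d/n = 168·1332/3300 = 67.8109; b·c/n = 922·878/3300 = 245.3079
OR_MH = (76.4044 + 67.8109) / (128.2732 + 245.3079) = 144.2153 / 373.5811 = 0.38603

0.386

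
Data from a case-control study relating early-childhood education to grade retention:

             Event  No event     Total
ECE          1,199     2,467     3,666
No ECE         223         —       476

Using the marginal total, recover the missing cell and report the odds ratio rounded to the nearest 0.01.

0.55

The missing cell is in the unexposed row: 476 − 223 = 253.
So a = 1199, b = 2467, c = 223, d = 253.
OR = (a·d)/(b·c) = (1199 × 253) / (2467 × 223) = 303347 / 550141 = 0.55140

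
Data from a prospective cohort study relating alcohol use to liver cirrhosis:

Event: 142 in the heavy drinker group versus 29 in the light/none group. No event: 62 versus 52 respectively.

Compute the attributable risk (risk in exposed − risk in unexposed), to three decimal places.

From the description: a = 142, b = 62, c = 29, d = 52.
Risk in exposed = 142/204 = 0.696078; risk in unexposed = 29/81 = 0.358025.
Risk difference = 0.696078 − 0.358025 = 0.338054

0.338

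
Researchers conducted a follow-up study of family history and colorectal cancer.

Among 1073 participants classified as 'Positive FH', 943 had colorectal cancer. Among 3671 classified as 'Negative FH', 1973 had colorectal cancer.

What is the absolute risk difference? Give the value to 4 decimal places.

From the description: a = 943, b = 130, c = 1973, d = 1698.
Risk in exposed = 943/1073 = 0.878844; risk in unexposed = 1973/3671 = 0.537456.
Risk difference = 0.878844 − 0.537456 = 0.341389

0.3414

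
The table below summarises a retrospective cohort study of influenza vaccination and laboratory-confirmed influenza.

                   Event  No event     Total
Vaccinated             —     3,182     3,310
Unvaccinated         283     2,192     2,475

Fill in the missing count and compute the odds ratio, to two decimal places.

The missing cell is in the exposed row: 3310 − 3182 = 128.
So a = 128, b = 3182, c = 283, d = 2192.
OR = (a·d)/(b·c) = (128 × 2192) / (3182 × 283) = 280576 / 900506 = 0.31158

0.31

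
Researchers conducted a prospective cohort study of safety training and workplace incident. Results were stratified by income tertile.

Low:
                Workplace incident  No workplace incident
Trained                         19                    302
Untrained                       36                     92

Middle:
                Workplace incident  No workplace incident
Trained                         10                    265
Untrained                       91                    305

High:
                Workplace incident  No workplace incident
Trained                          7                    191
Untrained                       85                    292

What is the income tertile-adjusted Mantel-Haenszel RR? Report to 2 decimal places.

0.17

RR_MH = Σ(aᵢ·n₀ᵢ/nᵢ) / Σ(cᵢ·n₁ᵢ/nᵢ), with n₁ᵢ = aᵢ+bᵢ (exposed), n₀ᵢ = cᵢ+dᵢ (unexposed), nᵢ = n₁ᵢ+n₀ᵢ.
Stratum 1 (Low): n₁ = 321, n₀ = 128, n = 449; a·n₀/n = 19·128/449 = 5.4165; c·n₁/n = 36·321/449 = 25.7372
Stratum 2 (Middle): n₁ = 275, n₀ = 396, n = 671; a·n₀/n = 10·396/671 = 5.9016; c·n₁/n = 91·275/671 = 37.2951
Stratum 3 (High): n₁ = 198, n₀ = 377, n = 575; a·n₀/n = 7·377/575 = 4.5896; c·n₁/n = 85·198/575 = 29.2696
RR_MH = (5.4165 + 5.9016 + 4.5896) / (25.7372 + 37.2951 + 29.2696) = 15.9077 / 92.3018 = 0.17234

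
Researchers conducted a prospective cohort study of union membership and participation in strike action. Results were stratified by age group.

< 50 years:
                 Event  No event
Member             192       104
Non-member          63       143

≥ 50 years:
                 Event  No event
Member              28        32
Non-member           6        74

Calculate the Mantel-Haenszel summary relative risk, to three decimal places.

2.386

RR_MH = Σ(aᵢ·n₀ᵢ/nᵢ) / Σ(cᵢ·n₁ᵢ/nᵢ), with n₁ᵢ = aᵢ+bᵢ (exposed), n₀ᵢ = cᵢ+dᵢ (unexposed), nᵢ = n₁ᵢ+n₀ᵢ.
Stratum 1 (< 50 years): n₁ = 296, n₀ = 206, n = 502; a·n₀/n = 192·206/502 = 78.7888; c·n₁/n = 63·296/502 = 37.1474
Stratum 2 (≥ 50 years): n₁ = 60, n₀ = 80, n = 140; a·n₀/n = 28·80/140 = 16.0000; c·n₁/n = 6·60/140 = 2.5714
RR_MH = (78.7888 + 16.0000) / (37.1474 + 2.5714) = 94.7888 / 39.7188 = 2.38650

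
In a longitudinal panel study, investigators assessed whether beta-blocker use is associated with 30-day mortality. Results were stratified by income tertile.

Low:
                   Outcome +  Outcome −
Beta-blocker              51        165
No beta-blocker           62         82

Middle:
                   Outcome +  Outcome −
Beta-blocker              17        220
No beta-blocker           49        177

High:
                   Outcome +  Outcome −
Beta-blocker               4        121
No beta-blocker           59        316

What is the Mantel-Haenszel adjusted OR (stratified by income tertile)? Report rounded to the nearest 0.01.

OR_MH = Σ(aᵢdᵢ/nᵢ) / Σ(bᵢcᵢ/nᵢ), where nᵢ is the stratum total.
Stratum 1 (Low): n = 360; a·d/n = 51·82/360 = 11.6167; b·c/n = 165·62/360 = 28.4167
Stratum 2 (Middle): n = 463; a·d/n = 17·177/463 = 6.4989; b·c/n = 220·49/463 = 23.2829
Stratum 3 (High): n = 500; a·d/n = 4·316/500 = 2.5280; b·c/n = 121·59/500 = 14.2780
OR_MH = (11.6167 + 6.4989 + 2.5280) / (28.4167 + 23.2829 + 14.2780) = 20.6436 / 65.9776 = 0.31289

0.31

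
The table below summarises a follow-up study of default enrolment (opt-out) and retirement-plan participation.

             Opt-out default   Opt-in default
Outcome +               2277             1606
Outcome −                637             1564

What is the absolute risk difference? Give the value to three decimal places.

0.275

Reading the table with exposure as columns: a = 2277 (Opt-out default, case), b = 637 (Opt-out default, non-case), c = 1606 (Opt-in default, case), d = 1564.
Risk in exposed = 2277/2914 = 0.781400; risk in unexposed = 1606/3170 = 0.506625.
Risk difference = 0.781400 − 0.506625 = 0.274776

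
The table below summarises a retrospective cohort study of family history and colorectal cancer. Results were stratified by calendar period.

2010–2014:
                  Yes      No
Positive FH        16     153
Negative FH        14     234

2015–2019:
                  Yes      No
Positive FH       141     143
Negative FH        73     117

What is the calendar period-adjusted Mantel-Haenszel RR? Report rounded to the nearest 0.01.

RR_MH = Σ(aᵢ·n₀ᵢ/nᵢ) / Σ(cᵢ·n₁ᵢ/nᵢ), with n₁ᵢ = aᵢ+bᵢ (exposed), n₀ᵢ = cᵢ+dᵢ (unexposed), nᵢ = n₁ᵢ+n₀ᵢ.
Stratum 1 (2010–2014): n₁ = 169, n₀ = 248, n = 417; a·n₀/n = 16·248/417 = 9.5156; c·n₁/n = 14·169/417 = 5.6739
Stratum 2 (2015–2019): n₁ = 284, n₀ = 190, n = 474; a·n₀/n = 141·190/474 = 56.5190; c·n₁/n = 73·284/474 = 43.7384
RR_MH = (9.5156 + 56.5190) / (5.6739 + 43.7384) = 66.0346 / 49.4123 = 1.33640

1.34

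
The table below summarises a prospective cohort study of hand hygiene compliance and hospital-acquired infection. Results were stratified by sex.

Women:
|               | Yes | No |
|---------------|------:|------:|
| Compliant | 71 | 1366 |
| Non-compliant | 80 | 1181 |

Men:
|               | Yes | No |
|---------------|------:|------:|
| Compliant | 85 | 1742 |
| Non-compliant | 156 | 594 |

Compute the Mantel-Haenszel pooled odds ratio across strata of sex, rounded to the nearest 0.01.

OR_MH = Σ(aᵢdᵢ/nᵢ) / Σ(bᵢcᵢ/nᵢ), where nᵢ is the stratum total.
Stratum 1 (Women): n = 2698; a·d/n = 71·1181/2698 = 31.0789; b·c/n = 1366·80/2698 = 40.5041
Stratum 2 (Men): n = 2577; a·d/n = 85·594/2577 = 19.5925; b·c/n = 1742·156/2577 = 105.4529
OR_MH = (31.0789 + 19.5925) / (40.5041 + 105.4529) = 50.6715 / 145.9569 = 0.34717

0.35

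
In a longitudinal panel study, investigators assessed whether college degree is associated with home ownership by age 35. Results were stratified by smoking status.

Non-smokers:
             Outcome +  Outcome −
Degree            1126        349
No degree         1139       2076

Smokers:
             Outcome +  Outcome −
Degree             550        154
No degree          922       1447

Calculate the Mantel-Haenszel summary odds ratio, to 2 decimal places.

5.78

OR_MH = Σ(aᵢdᵢ/nᵢ) / Σ(bᵢcᵢ/nᵢ), where nᵢ is the stratum total.
Stratum 1 (Non-smokers): n = 4690; a·d/n = 1126·2076/4690 = 498.4171; b·c/n = 349·1139/4690 = 84.7571
Stratum 2 (Smokers): n = 3073; a·d/n = 550·1447/3073 = 258.9815; b·c/n = 154·922/3073 = 46.2050
OR_MH = (498.4171 + 258.9815) / (84.7571 + 46.2050) = 757.3985 / 130.9622 = 5.78334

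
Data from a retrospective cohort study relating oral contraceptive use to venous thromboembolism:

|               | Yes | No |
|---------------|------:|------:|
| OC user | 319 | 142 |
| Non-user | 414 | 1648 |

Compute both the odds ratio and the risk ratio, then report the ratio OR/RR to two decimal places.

2.59

Cells: a = 319, b = 142, c = 414, d = 1648.
OR = (319·1648)/(142·414) = 525712/58788 = 8.94251
Risk in exposed = 319/461 = 0.69197; risk in unexposed = 414/2062 = 0.20078; RR = 3.44650
OR/RR = 8.94251 / 3.44650 = 2.59466
The outcome is not rare, so the OR lies further from 1 than the RR.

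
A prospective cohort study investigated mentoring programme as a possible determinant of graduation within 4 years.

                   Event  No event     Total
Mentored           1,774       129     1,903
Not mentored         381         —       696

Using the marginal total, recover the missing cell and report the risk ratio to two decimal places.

1.70

The missing cell is in the unexposed row: 696 − 381 = 315.
So a = 1774, b = 129, c = 381, d = 315.
RR = [a/(a+b)] / [c/(c+d)] = (1774/1903) / (381/696) = 0.93221/0.54741 = 1.70294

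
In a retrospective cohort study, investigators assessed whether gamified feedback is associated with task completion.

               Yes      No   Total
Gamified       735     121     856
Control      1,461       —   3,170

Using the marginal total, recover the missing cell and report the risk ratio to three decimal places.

The missing cell is in the unexposed row: 3170 − 1461 = 1709.
So a = 735, b = 121, c = 1461, d = 1709.
RR = [a/(a+b)] / [c/(c+d)] = (735/856) / (1461/3170) = 0.85864/0.46088 = 1.86304

1.863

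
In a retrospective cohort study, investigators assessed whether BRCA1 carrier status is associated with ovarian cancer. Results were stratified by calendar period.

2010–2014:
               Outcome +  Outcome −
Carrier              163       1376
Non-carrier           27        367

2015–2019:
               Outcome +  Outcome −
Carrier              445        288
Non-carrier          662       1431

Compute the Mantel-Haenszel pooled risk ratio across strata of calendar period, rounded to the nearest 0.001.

RR_MH = Σ(aᵢ·n₀ᵢ/nᵢ) / Σ(cᵢ·n₁ᵢ/nᵢ), with n₁ᵢ = aᵢ+bᵢ (exposed), n₀ᵢ = cᵢ+dᵢ (unexposed), nᵢ = n₁ᵢ+n₀ᵢ.
Stratum 1 (2010–2014): n₁ = 1539, n₀ = 394, n = 1933; a·n₀/n = 163·394/1933 = 33.2240; c·n₁/n = 27·1539/1933 = 21.4966
Stratum 2 (2015–2019): n₁ = 733, n₀ = 2093, n = 2826; a·n₀/n = 445·2093/2826 = 329.5771; c·n₁/n = 662·733/2826 = 171.7077
RR_MH = (33.2240 + 329.5771) / (21.4966 + 171.7077) = 362.8011 / 193.2044 = 1.87781

1.878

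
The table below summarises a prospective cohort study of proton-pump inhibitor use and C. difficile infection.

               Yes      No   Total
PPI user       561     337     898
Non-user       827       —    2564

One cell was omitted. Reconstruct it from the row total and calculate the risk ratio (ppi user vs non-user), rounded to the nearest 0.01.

1.94

The missing cell is in the unexposed row: 2564 − 827 = 1737.
So a = 561, b = 337, c = 827, d = 1737.
RR = [a/(a+b)] / [c/(c+d)] = (561/898) / (827/2564) = 0.62472/0.32254 = 1.93686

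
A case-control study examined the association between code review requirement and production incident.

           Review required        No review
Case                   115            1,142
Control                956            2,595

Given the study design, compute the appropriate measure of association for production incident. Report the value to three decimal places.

Reading the table with exposure as columns: a = 115 (Review required, case), b = 956 (Review required, non-case), c = 1142 (No review, case), d = 2595.
This is a case-control study: participants were sampled on outcome status, so risks in the source population cannot be estimated directly — relative risk is not valid here. The odds ratio is the appropriate measure.
OR = (a·d)/(b·c) = (115 × 2595) / (956 × 1142) = 298425 / 1091752 = 0.27335

0.273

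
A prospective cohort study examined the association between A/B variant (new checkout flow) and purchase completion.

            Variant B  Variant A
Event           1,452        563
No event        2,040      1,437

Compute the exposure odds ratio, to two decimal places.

1.82

Reading the table with exposure as columns: a = 1452 (Variant B, case), b = 2040 (Variant B, non-case), c = 563 (Variant A, case), d = 1437.
OR = (a·d)/(b·c) = (1452 × 1437) / (2040 × 563) = 2086524 / 1148520 = 1.81671
The odds of purchase completion are about 1.82 times as high in the variant b group.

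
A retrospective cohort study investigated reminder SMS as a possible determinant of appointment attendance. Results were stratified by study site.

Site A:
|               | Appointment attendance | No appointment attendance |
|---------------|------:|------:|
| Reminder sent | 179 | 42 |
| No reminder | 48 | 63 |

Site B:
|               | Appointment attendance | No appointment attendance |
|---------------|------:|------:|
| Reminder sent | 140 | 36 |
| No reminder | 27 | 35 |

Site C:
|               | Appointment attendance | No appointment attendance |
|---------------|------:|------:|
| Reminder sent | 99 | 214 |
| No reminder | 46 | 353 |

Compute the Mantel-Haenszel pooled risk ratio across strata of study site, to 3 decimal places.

RR_MH = Σ(aᵢ·n₀ᵢ/nᵢ) / Σ(cᵢ·n₁ᵢ/nᵢ), with n₁ᵢ = aᵢ+bᵢ (exposed), n₀ᵢ = cᵢ+dᵢ (unexposed), nᵢ = n₁ᵢ+n₀ᵢ.
Stratum 1 (Site A): n₁ = 221, n₀ = 111, n = 332; a·n₀/n = 179·111/332 = 59.8464; c·n₁/n = 48·221/332 = 31.9518
Stratum 2 (Site B): n₁ = 176, n₀ = 62, n = 238; a·n₀/n = 140·62/238 = 36.4706; c·n₁/n = 27·176/238 = 19.9664
Stratum 3 (Site C): n₁ = 313, n₀ = 399, n = 712; a·n₀/n = 99·399/712 = 55.4789; c·n₁/n = 46·313/712 = 20.2219
RR_MH = (59.8464 + 36.4706 + 55.4789) / (31.9518 + 19.9664 + 20.2219) = 151.7959 / 72.1401 = 2.10418

2.104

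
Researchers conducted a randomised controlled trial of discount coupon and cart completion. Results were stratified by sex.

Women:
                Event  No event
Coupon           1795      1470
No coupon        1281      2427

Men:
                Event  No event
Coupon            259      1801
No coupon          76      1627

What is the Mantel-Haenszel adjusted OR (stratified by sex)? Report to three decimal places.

OR_MH = Σ(aᵢdᵢ/nᵢ) / Σ(bᵢcᵢ/nᵢ), where nᵢ is the stratum total.
Stratum 1 (Women): n = 6973; a·d/n = 1795·2427/6973 = 624.7619; b·c/n = 1470·1281/6973 = 270.0516
Stratum 2 (Men): n = 3763; a·d/n = 259·1627/3763 = 111.9833; b·c/n = 1801·76/3763 = 36.3742
OR_MH = (624.7619 + 111.9833) / (270.0516 + 36.3742) = 736.7452 / 306.4258 = 2.40432

2.404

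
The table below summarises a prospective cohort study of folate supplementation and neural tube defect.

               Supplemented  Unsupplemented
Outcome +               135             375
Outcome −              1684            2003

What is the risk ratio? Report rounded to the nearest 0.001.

0.471

Reading the table with exposure as columns: a = 135 (Supplemented, case), b = 1684 (Supplemented, non-case), c = 375 (Unsupplemented, case), d = 2003.
Risk in exposed = 135/1819 = 0.07422; risk in unexposed = 375/2378 = 0.15770.
RR = 0.07422 / 0.15770 = 0.47063
The risk is 53% lower among the exposed than among the unexposed.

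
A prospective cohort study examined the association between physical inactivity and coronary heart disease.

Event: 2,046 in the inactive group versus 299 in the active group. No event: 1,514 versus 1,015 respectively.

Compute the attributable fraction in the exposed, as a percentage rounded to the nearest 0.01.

From the description: a = 2046, b = 1514, c = 299, d = 1015.
Risk in exposed = 2046/3560 = 0.57472; risk in unexposed = 299/1314 = 0.22755.
RR = 0.57472/0.22755 = 2.52569
AR% = (RR − 1)/RR × 100 = (2.52569 − 1)/2.52569 × 100 = 60.4068%

60.41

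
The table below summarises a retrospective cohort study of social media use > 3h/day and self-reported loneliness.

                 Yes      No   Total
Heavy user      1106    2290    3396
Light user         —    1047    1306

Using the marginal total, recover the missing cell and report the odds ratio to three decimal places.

1.952

The missing cell is in the unexposed row: 1306 − 1047 = 259.
So a = 1106, b = 2290, c = 259, d = 1047.
OR = (a·d)/(b·c) = (1106 × 1047) / (2290 × 259) = 1157982 / 593110 = 1.95239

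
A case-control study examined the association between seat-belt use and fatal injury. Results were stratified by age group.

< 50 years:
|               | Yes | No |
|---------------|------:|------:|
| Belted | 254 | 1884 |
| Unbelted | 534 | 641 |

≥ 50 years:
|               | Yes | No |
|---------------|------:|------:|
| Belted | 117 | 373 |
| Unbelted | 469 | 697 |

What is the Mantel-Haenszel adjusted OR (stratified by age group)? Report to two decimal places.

OR_MH = Σ(aᵢdᵢ/nᵢ) / Σ(bᵢcᵢ/nᵢ), where nᵢ is the stratum total.
Stratum 1 (< 50 years): n = 3313; a·d/n = 254·641/3313 = 49.1440; b·c/n = 1884·534/3313 = 303.6692
Stratum 2 (≥ 50 years): n = 1656; a·d/n = 117·697/1656 = 49.2446; b·c/n = 373·469/1656 = 105.6383
OR_MH = (49.1440 + 49.2446) / (303.6692 + 105.6383) = 98.3885 / 409.3075 = 0.24038

0.24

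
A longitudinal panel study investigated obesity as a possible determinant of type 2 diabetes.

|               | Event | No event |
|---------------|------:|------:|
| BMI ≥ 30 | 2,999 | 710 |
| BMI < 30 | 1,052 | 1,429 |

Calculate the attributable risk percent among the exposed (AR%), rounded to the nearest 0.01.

47.56

Cells: a = 2999, b = 710, c = 1052, d = 1429.
Risk in exposed = 2999/3709 = 0.80857; risk in unexposed = 1052/2481 = 0.42402.
RR = 0.80857/0.42402 = 1.90691
AR% = (RR − 1)/RR × 100 = (1.90691 − 1)/1.90691 × 100 = 47.5592%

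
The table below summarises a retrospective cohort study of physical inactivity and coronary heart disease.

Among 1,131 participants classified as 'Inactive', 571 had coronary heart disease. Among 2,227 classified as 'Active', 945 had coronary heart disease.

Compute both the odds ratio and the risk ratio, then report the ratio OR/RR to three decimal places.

From the description: a = 571, b = 560, c = 945, d = 1282.
OR = (571·1282)/(560·945) = 732022/529200 = 1.38326
Risk in exposed = 571/1131 = 0.50486; risk in unexposed = 945/2227 = 0.42434; RR = 1.18977
OR/RR = 1.38326 / 1.18977 = 1.16263
The outcome is not rare, so the OR lies further from 1 than the RR.

1.163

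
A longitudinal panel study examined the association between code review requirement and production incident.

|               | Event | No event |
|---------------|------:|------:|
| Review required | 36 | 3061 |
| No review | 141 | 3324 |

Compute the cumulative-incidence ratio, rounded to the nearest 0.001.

Cells: a = 36, b = 3061, c = 141, d = 3324.
Risk in exposed = 36/3097 = 0.01162; risk in unexposed = 141/3465 = 0.04069.
RR = 0.01162 / 0.04069 = 0.28566
The risk is 71% lower among the exposed than among the unexposed.

0.286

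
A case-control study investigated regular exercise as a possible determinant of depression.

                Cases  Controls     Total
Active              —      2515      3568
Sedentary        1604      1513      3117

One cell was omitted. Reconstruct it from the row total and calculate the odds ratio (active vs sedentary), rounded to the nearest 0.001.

0.395

The missing cell is in the exposed row: 3568 − 2515 = 1053.
So a = 1053, b = 2515, c = 1604, d = 1513.
OR = (a·d)/(b·c) = (1053 × 1513) / (2515 × 1604) = 1593189 / 4034060 = 0.39493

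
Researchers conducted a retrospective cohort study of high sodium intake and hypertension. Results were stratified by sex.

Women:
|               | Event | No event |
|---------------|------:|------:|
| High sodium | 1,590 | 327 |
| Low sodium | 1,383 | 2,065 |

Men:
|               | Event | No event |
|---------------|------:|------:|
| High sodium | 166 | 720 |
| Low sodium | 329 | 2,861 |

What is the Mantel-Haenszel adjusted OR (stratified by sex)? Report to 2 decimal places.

5.12

OR_MH = Σ(aᵢdᵢ/nᵢ) / Σ(bᵢcᵢ/nᵢ), where nᵢ is the stratum total.
Stratum 1 (Women): n = 5365; a·d/n = 1590·2065/5365 = 611.9944; b·c/n = 327·1383/5365 = 84.2947
Stratum 2 (Men): n = 4076; a·d/n = 166·2861/4076 = 116.5177; b·c/n = 720·329/4076 = 58.1158
OR_MH = (611.9944 + 116.5177) / (84.2947 + 58.1158) = 728.5121 / 142.4105 = 5.11558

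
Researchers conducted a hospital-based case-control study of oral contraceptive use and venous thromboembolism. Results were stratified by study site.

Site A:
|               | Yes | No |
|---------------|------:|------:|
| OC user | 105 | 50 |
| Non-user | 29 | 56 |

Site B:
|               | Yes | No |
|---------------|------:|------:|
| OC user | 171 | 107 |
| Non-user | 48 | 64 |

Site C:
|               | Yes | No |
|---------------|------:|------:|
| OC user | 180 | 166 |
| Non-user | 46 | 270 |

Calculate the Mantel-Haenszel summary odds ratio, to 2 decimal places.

4.10

OR_MH = Σ(aᵢdᵢ/nᵢ) / Σ(bᵢcᵢ/nᵢ), where nᵢ is the stratum total.
Stratum 1 (Site A): n = 240; a·d/n = 105·56/240 = 24.5000; b·c/n = 50·29/240 = 6.0417
Stratum 2 (Site B): n = 390; a·d/n = 171·64/390 = 28.0615; b·c/n = 107·48/390 = 13.1692
Stratum 3 (Site C): n = 662; a·d/n = 180·270/662 = 73.4139; b·c/n = 166·46/662 = 11.5347
OR_MH = (24.5000 + 28.0615 + 73.4139) / (6.0417 + 13.1692 + 11.5347) = 125.9754 / 30.7456 = 4.09734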